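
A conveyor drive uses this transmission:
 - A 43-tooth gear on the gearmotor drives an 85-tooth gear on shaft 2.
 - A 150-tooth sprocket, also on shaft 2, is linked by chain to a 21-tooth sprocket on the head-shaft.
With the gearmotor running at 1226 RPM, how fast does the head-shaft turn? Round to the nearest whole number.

4430 RPM

the gearmotor → shaft 2 (gear mesh, 85/43): 1226 ÷ 1.9767 = 620.21 RPM
shaft 2 → the head-shaft (chain, 21/150): 620.21 ÷ 0.14 = 4430.1 RPM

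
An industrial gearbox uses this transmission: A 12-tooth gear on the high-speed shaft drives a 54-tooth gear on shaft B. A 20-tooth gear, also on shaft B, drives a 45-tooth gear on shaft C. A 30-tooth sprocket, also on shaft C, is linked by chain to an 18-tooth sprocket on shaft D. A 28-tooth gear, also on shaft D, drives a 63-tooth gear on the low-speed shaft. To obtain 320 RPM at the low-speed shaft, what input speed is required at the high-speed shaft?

4374 RPM

Overall ratio R = 4.5 × 2.25 × 0.6 × 2.25 = 13.669.
Required input speed = output speed × R = 320 × 13.669 = 4374 RPM.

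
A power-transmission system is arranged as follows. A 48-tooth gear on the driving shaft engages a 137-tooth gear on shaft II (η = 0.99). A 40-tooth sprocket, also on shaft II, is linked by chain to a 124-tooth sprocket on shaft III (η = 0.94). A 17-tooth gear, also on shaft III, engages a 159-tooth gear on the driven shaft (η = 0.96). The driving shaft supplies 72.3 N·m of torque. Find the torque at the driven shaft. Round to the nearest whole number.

5345 N·m

Gear mesh: ratio = 137/48 = 2.8542; torque at shaft II = 72.3 × 2.8542 × 0.99 = 204.29 N·m.
Chain: ratio = 124/40 = 3.1; torque at shaft III = 204.29 × 3.1 × 0.94 = 595.31 N·m.
Gear mesh: ratio = 159/17 = 9.3529; torque at the driven shaft = 595.31 × 9.3529 × 0.96 = 5345.2 N·m.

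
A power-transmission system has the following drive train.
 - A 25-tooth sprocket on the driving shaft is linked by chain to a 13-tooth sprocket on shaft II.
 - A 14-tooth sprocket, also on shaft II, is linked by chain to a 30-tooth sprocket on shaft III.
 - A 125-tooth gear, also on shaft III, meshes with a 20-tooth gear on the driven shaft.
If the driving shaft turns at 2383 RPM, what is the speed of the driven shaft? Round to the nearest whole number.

13366 RPM

the driving shaft → shaft II (chain, 13/25): 2383 ÷ 0.52 = 4582.7 RPM
shaft II → shaft III (chain, 30/14): 4582.7 ÷ 2.1429 = 2138.6 RPM
shaft III → the driven shaft (gear mesh, 20/125): 2138.6 ÷ 0.16 = 13366 RPM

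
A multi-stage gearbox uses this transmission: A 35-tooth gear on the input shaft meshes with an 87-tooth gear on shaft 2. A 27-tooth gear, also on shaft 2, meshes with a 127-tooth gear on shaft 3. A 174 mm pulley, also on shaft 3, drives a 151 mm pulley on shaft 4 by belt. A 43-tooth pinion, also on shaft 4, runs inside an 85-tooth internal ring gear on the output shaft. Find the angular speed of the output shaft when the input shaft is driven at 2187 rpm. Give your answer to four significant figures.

109.0 rpm

Gear mesh: ratio = 87/35 = 2.4857, so shaft 2 turns at 2187 / 2.4857 = 879.83 rpm.
Gear mesh: ratio = 127/27 = 4.7037, so shaft 3 turns at 879.83 / 4.7037 = 187.05 rpm.
Belt: ratio = 151/174 = 0.86782, so shaft 4 turns at 187.05 / 0.86782 = 215.54 rpm.
Internal gear: ratio = 85/43 = 1.9767, so the output shaft turns at 215.54 / 1.9767 = 109.04 rpm.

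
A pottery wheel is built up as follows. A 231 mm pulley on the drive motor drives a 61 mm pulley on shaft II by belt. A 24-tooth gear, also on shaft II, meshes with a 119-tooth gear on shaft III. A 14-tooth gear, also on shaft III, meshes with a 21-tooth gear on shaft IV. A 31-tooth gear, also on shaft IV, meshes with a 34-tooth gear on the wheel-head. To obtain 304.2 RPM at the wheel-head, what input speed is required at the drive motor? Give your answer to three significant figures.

655 RPM

Overall ratio R = 0.26407 × 4.9583 × 1.5 × 1.0968 = 2.1541.
Required input speed = output speed × R = 304.2 × 2.1541 = 655.27 RPM.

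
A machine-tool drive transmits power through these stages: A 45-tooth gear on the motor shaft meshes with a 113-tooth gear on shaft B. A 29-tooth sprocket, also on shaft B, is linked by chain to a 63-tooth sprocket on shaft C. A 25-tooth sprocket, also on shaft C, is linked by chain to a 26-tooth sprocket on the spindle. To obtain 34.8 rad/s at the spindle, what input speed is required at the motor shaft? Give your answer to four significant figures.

197.4 rad/s

Overall ratio R = 2.5111 × 2.1724 × 1.04 = 5.6734.
Required input speed = output speed × R = 34.8 × 5.6734 = 197.43 rad/s.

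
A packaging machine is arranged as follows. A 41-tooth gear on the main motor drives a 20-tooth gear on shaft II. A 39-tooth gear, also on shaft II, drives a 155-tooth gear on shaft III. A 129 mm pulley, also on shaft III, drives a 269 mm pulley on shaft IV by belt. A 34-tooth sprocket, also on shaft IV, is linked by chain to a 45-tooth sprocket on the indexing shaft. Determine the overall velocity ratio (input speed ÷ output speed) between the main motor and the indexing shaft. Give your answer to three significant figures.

Each stage contributes driven/driver: gear mesh 20/41 = 0.4878, gear mesh 155/39 = 3.9744, belt 269/129 = 2.0853, chain 45/34 = 1.3235.
Overall: 0.4878 × 3.9744 × 2.0853 × 1.3235 = 5.3507.

5.35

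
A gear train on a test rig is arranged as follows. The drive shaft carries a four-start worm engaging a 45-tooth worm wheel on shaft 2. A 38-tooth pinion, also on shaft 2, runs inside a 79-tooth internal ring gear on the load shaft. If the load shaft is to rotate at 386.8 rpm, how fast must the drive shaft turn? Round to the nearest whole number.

Overall ratio R = 11.25 × 2.0789 = 23.388.
Required input speed = output speed × R = 386.8 × 23.388 = 9046.5 rpm.

9047 rpm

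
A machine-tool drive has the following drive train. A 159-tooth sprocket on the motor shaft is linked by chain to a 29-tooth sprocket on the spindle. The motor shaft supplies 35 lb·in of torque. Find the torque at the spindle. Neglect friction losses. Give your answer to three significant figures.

6.38 lb·in

Chain: ratio = 29/159 = 0.18239; torque at the spindle = 35 × 0.18239 = 6.3836 lb·in.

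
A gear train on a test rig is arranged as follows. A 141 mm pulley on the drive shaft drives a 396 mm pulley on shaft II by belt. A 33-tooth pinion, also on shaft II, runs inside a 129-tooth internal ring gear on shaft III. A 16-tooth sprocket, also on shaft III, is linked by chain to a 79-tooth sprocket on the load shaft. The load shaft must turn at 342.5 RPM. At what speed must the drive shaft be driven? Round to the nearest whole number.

Overall ratio R = 2.8085 × 3.9091 × 4.9375 = 54.207.
Required input speed = output speed × R = 342.5 × 54.207 = 18566 RPM.

18566 RPM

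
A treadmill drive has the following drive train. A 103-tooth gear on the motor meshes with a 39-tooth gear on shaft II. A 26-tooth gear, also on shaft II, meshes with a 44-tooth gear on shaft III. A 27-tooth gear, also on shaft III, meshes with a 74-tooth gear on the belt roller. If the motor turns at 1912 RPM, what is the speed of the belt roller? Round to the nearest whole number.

1089 RPM

Gear mesh: ratio = 39/103 = 0.37864, so shaft II turns at 1912 / 0.37864 = 5049.6 RPM.
Gear mesh: ratio = 44/26 = 1.6923, so shaft III turns at 5049.6 / 1.6923 = 2983.9 RPM.
Gear mesh: ratio = 74/27 = 2.7407, so the belt roller turns at 2983.9 / 2.7407 = 1088.7 RPM.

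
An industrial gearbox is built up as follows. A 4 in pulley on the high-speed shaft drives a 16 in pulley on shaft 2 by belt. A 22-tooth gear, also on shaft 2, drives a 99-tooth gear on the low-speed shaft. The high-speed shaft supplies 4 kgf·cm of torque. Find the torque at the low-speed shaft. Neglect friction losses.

72 kgf·cm

Belt: ratio = 16/4 = 4; torque at shaft 2 = 4 × 4 = 16 kgf·cm.
Gear mesh: ratio = 99/22 = 4.5; torque at the low-speed shaft = 16 × 4.5 = 72 kgf·cm.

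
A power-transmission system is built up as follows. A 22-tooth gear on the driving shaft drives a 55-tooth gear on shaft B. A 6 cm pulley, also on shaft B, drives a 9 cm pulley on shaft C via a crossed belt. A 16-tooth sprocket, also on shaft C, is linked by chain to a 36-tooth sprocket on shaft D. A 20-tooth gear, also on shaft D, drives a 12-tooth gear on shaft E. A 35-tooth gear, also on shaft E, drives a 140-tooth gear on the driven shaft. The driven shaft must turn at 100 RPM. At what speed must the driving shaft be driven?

Overall ratio R = 2.5 × 1.5 × 2.25 × 0.6 × 4 = 20.25.
Required input speed = output speed × R = 100 × 20.25 = 2025 RPM.

2025 RPM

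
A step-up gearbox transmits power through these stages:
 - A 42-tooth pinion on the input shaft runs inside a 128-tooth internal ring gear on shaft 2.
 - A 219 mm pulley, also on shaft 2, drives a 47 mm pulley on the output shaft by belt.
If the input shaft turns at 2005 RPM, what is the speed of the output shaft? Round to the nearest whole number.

3065 RPM

Internal gear: ratio = 128/42 = 3.0476, so shaft 2 turns at 2005 / 3.0476 = 657.89 RPM.
Belt: ratio = 47/219 = 0.21461, so the output shaft turns at 657.89 / 0.21461 = 3065.5 RPM.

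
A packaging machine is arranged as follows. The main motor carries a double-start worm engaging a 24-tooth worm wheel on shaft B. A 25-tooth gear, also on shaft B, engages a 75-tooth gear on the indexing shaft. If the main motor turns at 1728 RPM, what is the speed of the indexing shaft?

the main motor → shaft B (worm, 24/2): 1728 ÷ 12 = 144 RPM
shaft B → the indexing shaft (gear mesh, 75/25): 144 ÷ 3 = 48 RPM

48 RPM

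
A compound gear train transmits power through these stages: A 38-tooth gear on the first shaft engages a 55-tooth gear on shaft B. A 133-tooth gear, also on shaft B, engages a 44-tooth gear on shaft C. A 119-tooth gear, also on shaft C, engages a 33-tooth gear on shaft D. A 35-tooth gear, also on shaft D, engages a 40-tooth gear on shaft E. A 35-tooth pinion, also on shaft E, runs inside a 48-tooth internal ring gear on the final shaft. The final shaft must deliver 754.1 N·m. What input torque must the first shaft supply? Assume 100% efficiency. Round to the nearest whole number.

3623 N·m

Overall ratio R = 1.4474 × 0.33083 × 0.27731 × 1.1429 × 1.3714 = 0.20812.
Input torque = output torque / R = 754.1 / 0.20812 = 3623.4 N·m.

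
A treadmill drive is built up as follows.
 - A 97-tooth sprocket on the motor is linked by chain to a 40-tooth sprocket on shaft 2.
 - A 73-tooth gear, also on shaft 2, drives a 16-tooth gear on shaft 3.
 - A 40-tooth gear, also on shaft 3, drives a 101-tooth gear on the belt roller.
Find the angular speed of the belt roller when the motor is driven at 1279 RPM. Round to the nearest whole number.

chain 40/97 = 0.41237 → 1279/0.41237 = 3101.6 RPM
gear mesh 16/73 = 0.21918 → 3101.6/0.21918 = 14151 RPM
gear mesh 101/40 = 2.525 → 14151/2.525 = 5604.3 RPM

5604 RPM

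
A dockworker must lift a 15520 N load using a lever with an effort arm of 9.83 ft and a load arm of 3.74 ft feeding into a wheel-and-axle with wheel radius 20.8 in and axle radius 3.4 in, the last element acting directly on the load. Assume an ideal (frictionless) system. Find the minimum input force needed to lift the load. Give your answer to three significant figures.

965 N

Lever MA = effort arm / load arm = 9.83/3.74 = 2.6283.
Wheel-and-axle MA = R/r = 20.8/3.4 = 6.1176.
Combined ideal MA = 2.6283 × 6.1176 = 16.079.
Effort = load / MA = 15520 / 16.079 = 965.22 N.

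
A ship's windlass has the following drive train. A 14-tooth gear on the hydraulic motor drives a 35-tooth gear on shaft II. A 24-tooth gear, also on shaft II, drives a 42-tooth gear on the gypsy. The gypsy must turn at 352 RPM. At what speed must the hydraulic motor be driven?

1540 RPM

Overall ratio R = 2.5 × 1.75 = 4.375.
Required input speed = output speed × R = 352 × 4.375 = 1540 RPM.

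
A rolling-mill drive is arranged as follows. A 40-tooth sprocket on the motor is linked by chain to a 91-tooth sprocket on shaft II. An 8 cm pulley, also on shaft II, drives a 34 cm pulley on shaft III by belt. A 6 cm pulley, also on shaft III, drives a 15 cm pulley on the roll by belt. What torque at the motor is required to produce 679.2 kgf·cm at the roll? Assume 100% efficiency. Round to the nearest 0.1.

28.1 kgf·cm

Overall ratio R = 2.275 × 4.25 × 2.5 = 24.172.
Input torque = output torque / R = 679.2 / 24.172 = 28.099 kgf·cm.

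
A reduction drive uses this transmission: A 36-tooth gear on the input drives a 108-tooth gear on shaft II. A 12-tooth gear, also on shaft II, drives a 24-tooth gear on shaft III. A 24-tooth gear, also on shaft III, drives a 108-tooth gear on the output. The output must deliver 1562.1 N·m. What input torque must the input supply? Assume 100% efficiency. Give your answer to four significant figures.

Overall ratio R = 3 × 2 × 4.5 = 27.
Input torque = output torque / R = 1562.1 / 27 = 57.856 N·m.

57.86 N·m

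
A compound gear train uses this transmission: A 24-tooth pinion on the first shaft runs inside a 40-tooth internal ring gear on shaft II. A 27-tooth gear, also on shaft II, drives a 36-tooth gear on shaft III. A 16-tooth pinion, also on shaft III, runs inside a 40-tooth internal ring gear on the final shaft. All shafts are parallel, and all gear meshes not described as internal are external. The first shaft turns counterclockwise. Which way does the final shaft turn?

the first shaft → shaft II: internal mesh, same direction → CCW.
shaft II → shaft III: external mesh, 1 reversal → CW.
shaft III → the final shaft: internal mesh, same direction → CW.
1 reversal in total — an odd number — so the final shaft turns opposite to the first shaft.

clockwise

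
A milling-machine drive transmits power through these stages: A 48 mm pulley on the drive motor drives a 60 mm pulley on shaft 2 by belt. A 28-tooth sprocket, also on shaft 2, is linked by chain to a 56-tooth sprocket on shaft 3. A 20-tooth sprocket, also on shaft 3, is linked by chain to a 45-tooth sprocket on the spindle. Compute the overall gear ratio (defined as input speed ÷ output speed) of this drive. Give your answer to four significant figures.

5.625

Each stage contributes driven/driver: belt 60/48 = 1.25, chain 56/28 = 2, chain 45/20 = 2.25.
Overall: 1.25 × 2 × 2.25 = 5.625.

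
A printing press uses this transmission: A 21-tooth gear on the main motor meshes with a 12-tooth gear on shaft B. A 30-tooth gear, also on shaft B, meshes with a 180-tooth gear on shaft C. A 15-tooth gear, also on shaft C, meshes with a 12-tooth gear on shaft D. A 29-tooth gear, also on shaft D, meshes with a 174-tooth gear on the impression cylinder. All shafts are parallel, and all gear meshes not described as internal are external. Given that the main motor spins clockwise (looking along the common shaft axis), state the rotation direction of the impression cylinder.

the main motor → shaft B: external mesh, 1 reversal → CCW.
shaft B → shaft C: external mesh, 1 reversal → CW.
shaft C → shaft D: external mesh, 1 reversal → CCW.
shaft D → the impression cylinder: external mesh, 1 reversal → CW.
4 reversals in total — an even number — so the impression cylinder turns the same way as the main motor.

clockwise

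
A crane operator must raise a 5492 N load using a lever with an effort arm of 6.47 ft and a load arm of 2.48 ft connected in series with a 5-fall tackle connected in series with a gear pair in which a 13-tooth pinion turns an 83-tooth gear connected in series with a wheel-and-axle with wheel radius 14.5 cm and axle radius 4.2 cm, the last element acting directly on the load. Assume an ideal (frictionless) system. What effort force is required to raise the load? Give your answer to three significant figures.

19.1 N

Lever MA = effort arm / load arm = 6.47/2.48 = 2.6089.
Block-and-tackle MA = number of supporting rope parts = 5.
Gear pair MA = 83/13 = 6.3846.
Wheel-and-axle MA = R/r = 14.5/4.2 = 3.4524.
Combined ideal MA = 2.6089 × 5 × 6.3846 × 3.4524 = 287.53.
Effort = load / MA = 5492 / 287.53 = 19.101 N.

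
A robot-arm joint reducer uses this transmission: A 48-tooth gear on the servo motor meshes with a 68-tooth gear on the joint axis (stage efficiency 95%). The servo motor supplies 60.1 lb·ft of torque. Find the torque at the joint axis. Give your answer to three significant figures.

gear mesh 68/48 = 1.4167 → τ = 60.1·1.4167·0.95 = 80.885 lb·ft

80.9 lb·ft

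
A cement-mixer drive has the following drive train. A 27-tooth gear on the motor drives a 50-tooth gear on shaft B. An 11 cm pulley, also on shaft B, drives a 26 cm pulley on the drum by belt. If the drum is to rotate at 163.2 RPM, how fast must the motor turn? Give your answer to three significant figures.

714 RPM

Overall ratio R = 1.8519 × 2.3636 = 4.3771.
Required input speed = output speed × R = 163.2 × 4.3771 = 714.34 RPM.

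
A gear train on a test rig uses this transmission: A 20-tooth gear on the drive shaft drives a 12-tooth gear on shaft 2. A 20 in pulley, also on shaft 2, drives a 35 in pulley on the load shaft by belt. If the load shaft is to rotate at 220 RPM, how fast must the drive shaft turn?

231 RPM

Overall ratio R = 0.6 × 1.75 = 1.05.
Required input speed = output speed × R = 220 × 1.05 = 231 RPM.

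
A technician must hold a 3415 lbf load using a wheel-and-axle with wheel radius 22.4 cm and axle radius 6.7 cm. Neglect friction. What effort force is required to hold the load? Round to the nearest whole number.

1021 lbf

Wheel-and-axle MA = R/r = 22.4/6.7 = 3.3433.
Effort = load / MA = 3415 / 3.3433 = 1021.5 lbf.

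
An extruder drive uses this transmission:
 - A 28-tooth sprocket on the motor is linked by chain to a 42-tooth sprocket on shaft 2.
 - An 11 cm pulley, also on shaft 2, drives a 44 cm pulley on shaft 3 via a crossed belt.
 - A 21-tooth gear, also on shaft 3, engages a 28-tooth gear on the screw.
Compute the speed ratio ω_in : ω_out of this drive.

Each stage contributes driven/driver: chain 42/28 = 1.5, belt 44/11 = 4, gear mesh 28/21 = 1.3333.
Overall: 1.5 × 4 × 1.3333 = 8.

8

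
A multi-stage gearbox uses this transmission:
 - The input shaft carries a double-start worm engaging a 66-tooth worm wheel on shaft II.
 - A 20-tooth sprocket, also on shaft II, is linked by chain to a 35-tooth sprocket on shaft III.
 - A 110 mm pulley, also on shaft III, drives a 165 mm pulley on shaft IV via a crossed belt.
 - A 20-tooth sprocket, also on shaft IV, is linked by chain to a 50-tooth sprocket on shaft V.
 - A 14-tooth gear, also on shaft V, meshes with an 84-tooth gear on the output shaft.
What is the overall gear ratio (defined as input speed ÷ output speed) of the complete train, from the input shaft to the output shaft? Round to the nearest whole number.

Each stage contributes driven/driver: worm 66/2 = 33, chain 35/20 = 1.75, belt 165/110 = 1.5, chain 50/20 = 2.5, gear mesh 84/14 = 6.
Overall: 33 × 1.75 × 1.5 × 2.5 × 6 = 1299.4.

1299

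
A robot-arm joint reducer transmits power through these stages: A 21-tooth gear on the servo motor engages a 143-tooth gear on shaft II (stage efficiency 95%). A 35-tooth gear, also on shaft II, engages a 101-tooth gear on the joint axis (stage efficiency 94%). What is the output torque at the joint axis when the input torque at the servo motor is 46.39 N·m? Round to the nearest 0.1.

After the gear mesh (143/21): 46.39 × 6.8095 × 0.95 = 300.1 N·m
After the gear mesh (101/35): 300.1 × 2.8857 × 0.94 = 814.04 N·m

814.0 N·m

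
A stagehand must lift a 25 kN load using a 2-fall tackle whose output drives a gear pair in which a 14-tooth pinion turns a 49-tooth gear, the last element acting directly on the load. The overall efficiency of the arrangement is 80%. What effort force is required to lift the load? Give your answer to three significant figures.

Block-and-tackle MA = number of supporting rope parts = 2.
Gear pair MA = 49/14 = 3.5.
Combined ideal MA = 2 × 3.5 = 7.
Actual MA = 7 × 0.80 = 5.6.
Effort = load / actual MA = 25 / 5.6 = 4.4643 kN.

4.46 kN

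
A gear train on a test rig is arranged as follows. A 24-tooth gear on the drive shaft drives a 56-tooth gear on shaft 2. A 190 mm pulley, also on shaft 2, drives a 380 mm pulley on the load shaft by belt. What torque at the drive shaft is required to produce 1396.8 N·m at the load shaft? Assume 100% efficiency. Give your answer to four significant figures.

Overall ratio R = 2.3333 × 2 = 4.6667.
Input torque = output torque / R = 1396.8 / 4.6667 = 299.31 N·m.

299.3 N·m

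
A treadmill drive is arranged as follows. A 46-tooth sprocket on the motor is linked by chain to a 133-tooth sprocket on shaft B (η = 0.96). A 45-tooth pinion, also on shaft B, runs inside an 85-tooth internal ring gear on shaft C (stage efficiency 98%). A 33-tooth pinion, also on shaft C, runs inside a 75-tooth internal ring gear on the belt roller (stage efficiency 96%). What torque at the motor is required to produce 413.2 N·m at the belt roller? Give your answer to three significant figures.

36.9 N·m

Overall ratio R = 2.8913 × 1.8889 × 2.2727 = 12.412; overall efficiency η = 0.96 × 0.98 × 0.96 = 0.9032.
Input torque = output torque / (R × η) = 413.2 / (12.412 × 0.9032) = 36.859 N·m.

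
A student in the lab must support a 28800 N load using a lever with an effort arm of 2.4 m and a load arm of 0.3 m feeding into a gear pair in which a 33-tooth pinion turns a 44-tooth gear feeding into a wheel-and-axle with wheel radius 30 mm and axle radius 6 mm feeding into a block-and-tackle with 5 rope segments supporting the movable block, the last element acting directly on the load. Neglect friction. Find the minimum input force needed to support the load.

108 N

Lever MA = effort arm / load arm = 2.4/0.3 = 8.
Gear pair MA = 44/33 = 1.3333.
Wheel-and-axle MA = R/r = 30/6 = 5.
Block-and-tackle MA = number of supporting rope parts = 5.
Combined ideal MA = 8 × 1.3333 × 5 × 5 = 266.67.
Effort = load / MA = 28800 / 266.67 = 108 N.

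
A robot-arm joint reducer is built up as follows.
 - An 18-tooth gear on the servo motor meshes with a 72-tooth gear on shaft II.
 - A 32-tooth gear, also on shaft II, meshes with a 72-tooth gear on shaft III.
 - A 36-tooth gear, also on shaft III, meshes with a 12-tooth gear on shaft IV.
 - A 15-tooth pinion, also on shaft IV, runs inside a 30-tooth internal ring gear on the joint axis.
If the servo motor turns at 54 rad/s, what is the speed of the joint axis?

9 rad/s

gear mesh 72/18 = 4 → 54/4 = 13.5 rad/s
gear mesh 72/32 = 2.25 → 13.5/2.25 = 6 rad/s
gear mesh 12/36 = 0.33333 → 6/0.33333 = 18 rad/s
internal gear 30/15 = 2 → 18/2 = 9 rad/s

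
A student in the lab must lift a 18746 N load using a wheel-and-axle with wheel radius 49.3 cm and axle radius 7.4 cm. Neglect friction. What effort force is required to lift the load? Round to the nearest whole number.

Wheel-and-axle MA = R/r = 49.3/7.4 = 6.6622.
Effort = load / MA = 18746 / 6.6622 = 2813.8 N.

2814 N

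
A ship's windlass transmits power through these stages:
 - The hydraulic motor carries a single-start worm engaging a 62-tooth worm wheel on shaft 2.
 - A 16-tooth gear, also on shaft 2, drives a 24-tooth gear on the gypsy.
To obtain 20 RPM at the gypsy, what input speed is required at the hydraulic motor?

1860 RPM

Overall ratio R = 62 × 1.5 = 93.
Required input speed = output speed × R = 20 × 93 = 1860 RPM.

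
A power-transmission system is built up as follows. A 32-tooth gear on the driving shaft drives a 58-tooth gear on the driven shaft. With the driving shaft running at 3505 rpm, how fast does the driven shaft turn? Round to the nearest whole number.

gear mesh 58/32 = 1.8125 → 3505/1.8125 = 1933.8 rpm

1934 rpm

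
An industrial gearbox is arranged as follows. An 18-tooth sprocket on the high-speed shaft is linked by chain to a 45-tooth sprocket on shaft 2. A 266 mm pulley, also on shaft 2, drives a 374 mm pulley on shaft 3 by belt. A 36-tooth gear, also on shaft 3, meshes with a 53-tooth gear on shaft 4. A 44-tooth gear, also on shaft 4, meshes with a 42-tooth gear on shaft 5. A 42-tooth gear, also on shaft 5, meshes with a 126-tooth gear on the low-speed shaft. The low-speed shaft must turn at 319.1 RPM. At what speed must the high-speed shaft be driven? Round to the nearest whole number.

4729 RPM

Overall ratio R = 2.5 × 1.406 × 1.4722 × 0.95455 × 3 = 14.819.
Required input speed = output speed × R = 319.1 × 14.819 = 4728.8 RPM.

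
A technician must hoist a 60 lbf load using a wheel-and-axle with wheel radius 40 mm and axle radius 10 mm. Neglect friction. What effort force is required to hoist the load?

15 lbf

Wheel-and-axle MA = R/r = 40/10 = 4.
Effort = load / MA = 60 / 4 = 15 lbf.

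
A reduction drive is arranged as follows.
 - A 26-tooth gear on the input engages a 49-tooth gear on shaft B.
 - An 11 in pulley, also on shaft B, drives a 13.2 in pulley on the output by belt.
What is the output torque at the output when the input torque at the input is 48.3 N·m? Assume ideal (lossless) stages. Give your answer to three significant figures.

109 N·m

Gear mesh: ratio = 49/26 = 1.8846; torque at shaft B = 48.3 × 1.8846 = 91.027 N·m.
Belt: ratio = 13.2/11 = 1.2; torque at the output = 91.027 × 1.2 = 109.23 N·m.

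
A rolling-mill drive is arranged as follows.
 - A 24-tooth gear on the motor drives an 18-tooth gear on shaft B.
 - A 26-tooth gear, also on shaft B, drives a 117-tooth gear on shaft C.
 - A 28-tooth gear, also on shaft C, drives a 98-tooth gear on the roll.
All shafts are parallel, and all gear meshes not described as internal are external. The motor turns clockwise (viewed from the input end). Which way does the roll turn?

the motor → shaft B: external mesh, 1 reversal → CCW.
shaft B → shaft C: external mesh, 1 reversal → CW.
shaft C → the roll: external mesh, 1 reversal → CCW.
3 reversals in total — an odd number — so the roll turns opposite to the motor.

anticlockwise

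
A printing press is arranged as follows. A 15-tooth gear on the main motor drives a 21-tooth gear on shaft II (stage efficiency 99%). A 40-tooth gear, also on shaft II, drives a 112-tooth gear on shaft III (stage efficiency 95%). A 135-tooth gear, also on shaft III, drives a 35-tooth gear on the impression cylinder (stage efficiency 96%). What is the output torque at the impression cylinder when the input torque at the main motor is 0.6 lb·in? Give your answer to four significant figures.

0.5506 lb·in

After the gear mesh (21/15): 0.6 × 1.4 × 0.99 = 0.8316 lb·in
After the gear mesh (112/40): 0.8316 × 2.8 × 0.95 = 2.2121 lb·in
After the gear mesh (35/135): 2.2121 × 0.25926 × 0.96 = 0.55056 lb·in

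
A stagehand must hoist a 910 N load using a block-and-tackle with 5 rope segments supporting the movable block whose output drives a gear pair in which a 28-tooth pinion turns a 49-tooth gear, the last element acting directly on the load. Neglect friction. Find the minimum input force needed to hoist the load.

104 N

Block-and-tackle MA = number of supporting rope parts = 5.
Gear pair MA = 49/28 = 1.75.
Combined ideal MA = 5 × 1.75 = 8.75.
Effort = load / MA = 910 / 8.75 = 104 N.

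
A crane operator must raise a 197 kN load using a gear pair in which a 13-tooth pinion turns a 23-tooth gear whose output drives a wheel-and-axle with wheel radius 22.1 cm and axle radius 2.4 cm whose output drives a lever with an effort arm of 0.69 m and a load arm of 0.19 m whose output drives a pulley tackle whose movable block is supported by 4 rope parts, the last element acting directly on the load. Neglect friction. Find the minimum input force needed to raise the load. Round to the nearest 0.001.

0.832 kN

Gear pair MA = 23/13 = 1.7692.
Wheel-and-axle MA = R/r = 22.1/2.4 = 9.2083.
Lever MA = effort arm / load arm = 0.69/0.19 = 3.6316.
Block-and-tackle MA = number of supporting rope parts = 4.
Combined ideal MA = 1.7692 × 9.2083 × 3.6316 × 4 = 236.66.
Effort = load / MA = 197 / 236.66 = 0.83243 kN.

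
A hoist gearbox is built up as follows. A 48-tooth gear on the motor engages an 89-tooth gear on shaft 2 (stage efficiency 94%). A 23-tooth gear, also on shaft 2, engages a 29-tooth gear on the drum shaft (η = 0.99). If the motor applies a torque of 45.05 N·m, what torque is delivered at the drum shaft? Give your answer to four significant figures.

After the gear mesh (89/48): 45.05 × 1.8542 × 0.94 = 78.518 N·m
After the gear mesh (29/23): 78.518 × 1.2609 × 0.99 = 98.011 N·m

98.01 N·m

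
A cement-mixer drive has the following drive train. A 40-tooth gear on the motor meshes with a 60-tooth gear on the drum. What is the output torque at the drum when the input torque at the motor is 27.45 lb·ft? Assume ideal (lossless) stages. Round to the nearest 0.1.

41.2 lb·ft

After the gear mesh (60/40): 27.45 × 1.5 = 41.175 lb·ft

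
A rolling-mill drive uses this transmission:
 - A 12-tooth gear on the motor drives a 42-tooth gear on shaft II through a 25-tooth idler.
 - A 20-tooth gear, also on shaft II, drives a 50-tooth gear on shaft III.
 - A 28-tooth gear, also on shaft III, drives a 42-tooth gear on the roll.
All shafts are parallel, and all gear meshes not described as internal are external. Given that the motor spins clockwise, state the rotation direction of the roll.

the motor → shaft II: driver → idler → driven is 2 external meshes, 2 reversals → CW.
shaft II → shaft III: external mesh, 1 reversal → CCW.
shaft III → the roll: external mesh, 1 reversal → CW.
4 reversals in total — an even number — so the roll turns the same way as the motor.

clockwise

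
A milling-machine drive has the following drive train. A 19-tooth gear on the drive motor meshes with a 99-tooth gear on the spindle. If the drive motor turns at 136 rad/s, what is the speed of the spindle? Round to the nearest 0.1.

26.1 rad/s

gear mesh 99/19 = 5.2105 → 136/5.2105 = 26.101 rad/s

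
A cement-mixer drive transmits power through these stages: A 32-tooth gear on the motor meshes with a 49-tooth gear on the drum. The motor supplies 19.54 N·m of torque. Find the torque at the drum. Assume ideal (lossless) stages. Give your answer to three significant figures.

29.9 N·m

After the gear mesh (49/32): 19.54 × 1.5312 = 29.921 N·m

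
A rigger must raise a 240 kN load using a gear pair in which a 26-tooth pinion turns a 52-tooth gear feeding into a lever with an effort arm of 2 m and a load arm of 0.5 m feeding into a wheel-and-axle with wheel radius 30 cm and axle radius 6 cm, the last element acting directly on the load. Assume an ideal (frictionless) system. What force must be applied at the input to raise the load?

Gear pair MA = 52/26 = 2.
Lever MA = effort arm / load arm = 2/0.5 = 4.
Wheel-and-axle MA = R/r = 30/6 = 5.
Combined ideal MA = 2 × 4 × 5 = 40.
Effort = load / MA = 240 / 40 = 6 kN.

6 kN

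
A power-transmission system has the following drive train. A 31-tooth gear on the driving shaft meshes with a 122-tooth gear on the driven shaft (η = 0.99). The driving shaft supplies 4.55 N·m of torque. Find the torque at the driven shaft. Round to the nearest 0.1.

17.7 N·m

gear mesh 122/31 = 3.9355 → τ = 4.55·3.9355·0.99 = 17.727 N·m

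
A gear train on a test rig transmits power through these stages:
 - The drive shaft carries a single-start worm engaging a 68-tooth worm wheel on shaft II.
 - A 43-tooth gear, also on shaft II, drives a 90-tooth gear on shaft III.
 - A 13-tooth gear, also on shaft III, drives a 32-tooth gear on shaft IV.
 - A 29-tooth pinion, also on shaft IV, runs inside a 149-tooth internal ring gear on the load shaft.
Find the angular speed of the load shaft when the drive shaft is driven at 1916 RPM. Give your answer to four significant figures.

Worm: ratio = 68/1 = 68, so shaft II turns at 1916 / 68 = 28.176 RPM.
Gear mesh: ratio = 90/43 = 2.093, so shaft III turns at 28.176 / 2.093 = 13.462 RPM.
Gear mesh: ratio = 32/13 = 2.4615, so shaft IV turns at 13.462 / 2.4615 = 5.469 RPM.
Internal gear: ratio = 149/29 = 5.1379, so the load shaft turns at 5.469 / 5.1379 = 1.0644 RPM.

1.064 RPM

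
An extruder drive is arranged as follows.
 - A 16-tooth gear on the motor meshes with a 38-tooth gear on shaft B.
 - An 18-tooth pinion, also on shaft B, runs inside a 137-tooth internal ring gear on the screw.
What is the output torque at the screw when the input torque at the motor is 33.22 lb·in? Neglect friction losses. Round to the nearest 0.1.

600.5 lb·in

After the gear mesh (38/16): 33.22 × 2.375 = 78.897 lb·in
After the internal gear (137/18): 78.897 × 7.6111 = 600.5 lb·in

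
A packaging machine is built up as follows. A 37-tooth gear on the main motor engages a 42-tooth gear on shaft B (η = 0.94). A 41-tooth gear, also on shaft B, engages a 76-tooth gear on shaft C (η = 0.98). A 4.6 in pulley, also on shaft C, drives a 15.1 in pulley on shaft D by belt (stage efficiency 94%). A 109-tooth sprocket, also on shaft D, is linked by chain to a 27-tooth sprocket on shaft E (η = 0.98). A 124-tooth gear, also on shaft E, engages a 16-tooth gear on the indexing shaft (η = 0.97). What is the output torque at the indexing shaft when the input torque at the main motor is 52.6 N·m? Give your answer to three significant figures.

After the gear mesh (42/37): 52.6 × 1.1351 × 0.94 = 56.126 N·m
After the gear mesh (76/41): 56.126 × 1.8537 × 0.98 = 101.96 N·m
After the belt (15.1/4.6): 101.96 × 3.2826 × 0.94 = 314.6 N·m
After the chain (27/109): 314.6 × 0.24771 × 0.98 = 76.371 N·m
After the gear mesh (16/124): 76.371 × 0.12903 × 0.97 = 9.5587 N·m

9.56 N·m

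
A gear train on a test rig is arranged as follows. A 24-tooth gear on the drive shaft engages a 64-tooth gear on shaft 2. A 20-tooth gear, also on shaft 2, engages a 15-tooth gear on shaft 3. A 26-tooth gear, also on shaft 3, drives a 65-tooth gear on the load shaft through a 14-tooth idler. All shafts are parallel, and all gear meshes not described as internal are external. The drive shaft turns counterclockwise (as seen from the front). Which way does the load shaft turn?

the drive shaft → shaft 2: external mesh, 1 reversal → CW.
shaft 2 → shaft 3: external mesh, 1 reversal → CCW.
shaft 3 → the load shaft: driver → idler → driven is 2 external meshes, 2 reversals → CCW.
4 reversals in total — an even number — so the load shaft turns the same way as the drive shaft.

counterclockwise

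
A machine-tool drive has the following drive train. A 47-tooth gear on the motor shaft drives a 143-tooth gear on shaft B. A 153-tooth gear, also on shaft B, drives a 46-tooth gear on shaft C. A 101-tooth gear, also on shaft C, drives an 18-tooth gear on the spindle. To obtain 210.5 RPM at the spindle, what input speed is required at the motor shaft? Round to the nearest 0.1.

Overall ratio R = 3.0426 × 0.30065 × 0.17822 = 0.16303.
Required input speed = output speed × R = 210.5 × 0.16303 = 34.317 RPM.

34.3 RPM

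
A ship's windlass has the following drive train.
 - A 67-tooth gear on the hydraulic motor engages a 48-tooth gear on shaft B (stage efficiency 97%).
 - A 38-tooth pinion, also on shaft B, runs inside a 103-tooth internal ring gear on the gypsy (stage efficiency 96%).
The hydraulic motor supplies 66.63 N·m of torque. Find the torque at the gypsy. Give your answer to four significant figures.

120.5 N·m

Gear mesh: ratio = 48/67 = 0.71642; torque at shaft B = 66.63 × 0.71642 × 0.97 = 46.303 N·m.
Internal gear: ratio = 103/38 = 2.7105; torque at the gypsy = 46.303 × 2.7105 × 0.96 = 120.48 N·m.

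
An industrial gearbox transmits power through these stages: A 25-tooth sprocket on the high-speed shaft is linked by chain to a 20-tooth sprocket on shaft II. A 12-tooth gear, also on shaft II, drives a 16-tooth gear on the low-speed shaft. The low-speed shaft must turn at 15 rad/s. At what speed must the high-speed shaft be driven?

Overall ratio R = 0.8 × 1.3333 = 1.0667.
Required input speed = output speed × R = 15 × 1.0667 = 16 rad/s.

16 rad/s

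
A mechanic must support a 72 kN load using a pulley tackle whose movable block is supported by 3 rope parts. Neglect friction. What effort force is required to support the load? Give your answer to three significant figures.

Block-and-tackle MA = number of supporting rope parts = 3.
Effort = load / MA = 72 / 3 = 24 kN.

24.0 kN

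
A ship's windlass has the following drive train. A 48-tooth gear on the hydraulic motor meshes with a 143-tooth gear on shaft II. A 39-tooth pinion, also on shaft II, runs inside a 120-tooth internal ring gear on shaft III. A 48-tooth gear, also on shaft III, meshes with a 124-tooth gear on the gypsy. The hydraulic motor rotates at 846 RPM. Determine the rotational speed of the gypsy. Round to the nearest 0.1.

the hydraulic motor → shaft II (gear mesh, 143/48): 846 ÷ 2.9792 = 283.97 RPM
shaft II → shaft III (internal gear, 120/39): 283.97 ÷ 3.0769 = 92.291 RPM
shaft III → the gypsy (gear mesh, 124/48): 92.291 ÷ 2.5833 = 35.726 RPM

35.7 RPM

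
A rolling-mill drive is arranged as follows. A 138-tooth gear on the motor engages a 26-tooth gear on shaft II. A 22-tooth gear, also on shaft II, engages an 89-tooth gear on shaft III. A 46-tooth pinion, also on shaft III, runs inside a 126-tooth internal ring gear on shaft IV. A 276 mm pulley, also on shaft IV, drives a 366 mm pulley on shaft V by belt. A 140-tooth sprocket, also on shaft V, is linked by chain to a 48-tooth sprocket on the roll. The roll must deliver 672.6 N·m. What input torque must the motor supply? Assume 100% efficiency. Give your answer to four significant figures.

Overall ratio R = 0.18841 × 4.0455 × 2.7391 × 1.3261 × 0.34286 = 0.9492.
Input torque = output torque / R = 672.6 / 0.9492 = 708.59 N·m.

708.6 N·m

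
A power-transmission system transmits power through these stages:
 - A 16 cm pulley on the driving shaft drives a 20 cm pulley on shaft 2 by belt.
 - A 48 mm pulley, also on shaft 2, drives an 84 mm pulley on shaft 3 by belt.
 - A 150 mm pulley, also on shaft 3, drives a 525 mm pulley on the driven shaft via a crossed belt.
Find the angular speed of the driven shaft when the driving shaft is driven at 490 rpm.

64 rpm

the driving shaft → shaft 2 (belt, 20/16): 490 ÷ 1.25 = 392 rpm
shaft 2 → shaft 3 (belt, 84/48): 392 ÷ 1.75 = 224 rpm
shaft 3 → the driven shaft (belt, 525/150): 224 ÷ 3.5 = 64 rpm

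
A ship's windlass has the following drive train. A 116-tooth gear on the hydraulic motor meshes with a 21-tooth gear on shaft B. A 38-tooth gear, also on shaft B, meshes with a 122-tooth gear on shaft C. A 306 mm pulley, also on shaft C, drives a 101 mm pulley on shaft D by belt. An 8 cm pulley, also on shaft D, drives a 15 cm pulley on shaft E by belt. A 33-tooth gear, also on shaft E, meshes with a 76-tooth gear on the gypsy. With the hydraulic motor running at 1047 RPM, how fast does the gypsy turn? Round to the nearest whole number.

gear mesh 21/116 = 0.18103 → 1047/0.18103 = 5783.4 RPM
gear mesh 122/38 = 3.2105 → 5783.4/3.2105 = 1801.4 RPM
belt 101/306 = 0.33007 → 1801.4/0.33007 = 5457.7 RPM
belt 15/8 = 1.875 → 5457.7/1.875 = 2910.8 RPM
gear mesh 76/33 = 2.303 → 2910.8/2.303 = 1263.9 RPM

1264 RPM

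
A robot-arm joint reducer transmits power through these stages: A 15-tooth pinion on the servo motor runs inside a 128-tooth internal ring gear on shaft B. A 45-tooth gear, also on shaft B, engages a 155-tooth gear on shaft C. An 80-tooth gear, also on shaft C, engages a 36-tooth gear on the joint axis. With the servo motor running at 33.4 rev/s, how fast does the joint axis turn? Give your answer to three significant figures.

2.53 rev/s

Internal gear: ratio = 128/15 = 8.5333, so shaft B turns at 33.4 / 8.5333 = 3.9141 rev/s.
Gear mesh: ratio = 155/45 = 3.4444, so shaft C turns at 3.9141 / 3.4444 = 1.1363 rev/s.
Gear mesh: ratio = 36/80 = 0.45, so the joint axis turns at 1.1363 / 0.45 = 2.5252 rev/s.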